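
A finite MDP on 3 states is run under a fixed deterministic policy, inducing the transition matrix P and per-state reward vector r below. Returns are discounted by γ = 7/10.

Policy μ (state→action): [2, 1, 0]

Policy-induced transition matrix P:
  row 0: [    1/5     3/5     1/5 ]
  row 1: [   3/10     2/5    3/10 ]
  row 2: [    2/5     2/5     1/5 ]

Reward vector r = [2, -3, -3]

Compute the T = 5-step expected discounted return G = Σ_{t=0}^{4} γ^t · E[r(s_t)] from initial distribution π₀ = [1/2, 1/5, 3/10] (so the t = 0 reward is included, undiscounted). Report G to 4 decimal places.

t=0: π = [0.5000, 0.2000, 0.3000], E[r] = -0.5000, γ^t·E[r] = -0.500000, running G = -0.500000
t=1: π = [0.2800, 0.5000, 0.2200], E[r] = -1.6000, γ^t·E[r] = -1.120000, running G = -1.620000
t=2: π = [0.2940, 0.4560, 0.2500], E[r] = -1.5300, γ^t·E[r] = -0.749700, running G = -2.369700
t=3: π = [0.2956, 0.4588, 0.2456], E[r] = -1.5220, γ^t·E[r] = -0.522046, running G = -2.891746
t=4: π = [0.2950, 0.4591, 0.2459], E[r] = -1.5250, γ^t·E[r] = -0.366153, running G = -3.257899

G = -3.2579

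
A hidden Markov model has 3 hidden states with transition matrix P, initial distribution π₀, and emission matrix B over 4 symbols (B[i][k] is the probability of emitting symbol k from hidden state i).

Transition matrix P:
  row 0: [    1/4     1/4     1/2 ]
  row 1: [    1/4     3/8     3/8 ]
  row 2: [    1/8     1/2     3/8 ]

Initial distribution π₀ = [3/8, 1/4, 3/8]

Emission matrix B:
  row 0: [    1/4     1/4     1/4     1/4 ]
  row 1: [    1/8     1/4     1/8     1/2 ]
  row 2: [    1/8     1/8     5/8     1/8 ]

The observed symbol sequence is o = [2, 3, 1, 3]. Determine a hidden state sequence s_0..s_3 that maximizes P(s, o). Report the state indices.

path = [2, 1, 1, 1]

t=0: δ = [9.375e-02, 3.125e-02, 2.344e-01]  (obs o_0=2)
t=1: δ = [7.324e-03, 5.859e-02, 1.099e-02]  ψ = [2, 2, 2]  (obs o_1=3)
t=2: δ = [3.662e-03, 5.493e-03, 2.747e-03]  ψ = [1, 1, 1]  (obs o_2=1)
t=3: δ = [3.433e-04, 1.030e-03, 2.575e-04]  ψ = [1, 1, 1]  (obs o_3=3)
backtrack: best end state = 1; path = [2, 1, 1, 1]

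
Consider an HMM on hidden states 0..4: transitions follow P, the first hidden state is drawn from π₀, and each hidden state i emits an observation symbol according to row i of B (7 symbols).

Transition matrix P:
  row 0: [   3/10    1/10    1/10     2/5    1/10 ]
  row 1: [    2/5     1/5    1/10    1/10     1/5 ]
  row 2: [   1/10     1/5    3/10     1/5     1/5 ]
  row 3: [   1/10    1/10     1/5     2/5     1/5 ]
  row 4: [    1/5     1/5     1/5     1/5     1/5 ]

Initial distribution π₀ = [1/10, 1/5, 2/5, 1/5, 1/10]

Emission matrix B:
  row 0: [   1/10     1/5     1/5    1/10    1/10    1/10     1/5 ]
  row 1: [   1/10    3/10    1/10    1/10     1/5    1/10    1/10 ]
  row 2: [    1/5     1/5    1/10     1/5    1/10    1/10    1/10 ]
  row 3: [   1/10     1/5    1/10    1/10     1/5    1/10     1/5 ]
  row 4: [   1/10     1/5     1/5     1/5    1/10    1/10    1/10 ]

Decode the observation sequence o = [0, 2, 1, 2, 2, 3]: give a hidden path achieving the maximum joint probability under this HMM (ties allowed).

path = [2, 4, 1, 0, 0, 3]

t=0: δ = [1.000e-02, 2.000e-02, 8.000e-02, 2.000e-02, 1.000e-02]  (obs o_0=0)
t=1: δ = [1.600e-03, 1.600e-03, 2.400e-03, 1.600e-03, 3.200e-03]  ψ = [1, 2, 2, 2, 2]  (obs o_1=2)
t=2: δ = [1.280e-04, 1.920e-04, 1.440e-04, 1.280e-04, 1.280e-04]  ψ = [1, 4, 2, 0, 4]  (obs o_2=1)
t=3: δ = [1.536e-05, 3.840e-06, 4.320e-06, 5.120e-06, 7.680e-06]  ψ = [1, 1, 2, 0, 1]  (obs o_3=2)
t=4: δ = [9.216e-07, 1.536e-07, 1.536e-07, 6.144e-07, 3.072e-07]  ψ = [0, 0, 0, 0, 0]  (obs o_4=2)
t=5: δ = [2.765e-08, 9.216e-09, 2.458e-08, 3.686e-08, 2.458e-08]  ψ = [0, 0, 3, 0, 3]  (obs o_5=3)
backtrack: best end state = 3; path = [2, 4, 1, 0, 0, 3]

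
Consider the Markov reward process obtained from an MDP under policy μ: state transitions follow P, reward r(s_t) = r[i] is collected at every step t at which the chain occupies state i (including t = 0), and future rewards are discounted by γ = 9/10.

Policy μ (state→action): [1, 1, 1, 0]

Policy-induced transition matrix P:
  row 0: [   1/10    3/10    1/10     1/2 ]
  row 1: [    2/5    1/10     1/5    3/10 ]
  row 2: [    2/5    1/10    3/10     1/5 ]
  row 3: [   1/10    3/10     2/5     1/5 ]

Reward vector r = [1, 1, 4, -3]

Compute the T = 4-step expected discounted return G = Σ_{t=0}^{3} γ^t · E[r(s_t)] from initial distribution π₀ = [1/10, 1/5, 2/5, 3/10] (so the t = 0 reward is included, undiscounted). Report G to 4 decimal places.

G = 2.6710

t=0: π = [0.1000, 0.2000, 0.4000, 0.3000], E[r] = 1.0000, γ^t·E[r] = 1.000000, running G = 1.000000
t=1: π = [0.2800, 0.1800, 0.2900, 0.2500], E[r] = 0.8700, γ^t·E[r] = 0.783000, running G = 1.783000
t=2: π = [0.2410, 0.2060, 0.2510, 0.3020], E[r] = 0.5450, γ^t·E[r] = 0.441450, running G = 2.224450
t=3: π = [0.2371, 0.2086, 0.2614, 0.2929], E[r] = 0.6126, γ^t·E[r] = 0.446585, running G = 2.671035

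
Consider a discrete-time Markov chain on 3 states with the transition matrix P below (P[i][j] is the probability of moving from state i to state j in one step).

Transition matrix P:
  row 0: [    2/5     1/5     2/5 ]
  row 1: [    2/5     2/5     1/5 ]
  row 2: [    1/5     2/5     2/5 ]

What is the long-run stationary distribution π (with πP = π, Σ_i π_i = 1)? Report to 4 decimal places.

π = [0.3333, 0.3333, 0.3333]

Balance equations π_j = Σ_i π_i·P[i][j]:
  π_0 = 2/5·π_0 + 2/5·π_1 + 1/5·π_2
  π_1 = 1/5·π_0 + 2/5·π_1 + 2/5·π_2
  normalize: π_0 + π_1 + π_2 = 1
Solving the linear system gives exactly π = [1/3, 1/3, 1/3].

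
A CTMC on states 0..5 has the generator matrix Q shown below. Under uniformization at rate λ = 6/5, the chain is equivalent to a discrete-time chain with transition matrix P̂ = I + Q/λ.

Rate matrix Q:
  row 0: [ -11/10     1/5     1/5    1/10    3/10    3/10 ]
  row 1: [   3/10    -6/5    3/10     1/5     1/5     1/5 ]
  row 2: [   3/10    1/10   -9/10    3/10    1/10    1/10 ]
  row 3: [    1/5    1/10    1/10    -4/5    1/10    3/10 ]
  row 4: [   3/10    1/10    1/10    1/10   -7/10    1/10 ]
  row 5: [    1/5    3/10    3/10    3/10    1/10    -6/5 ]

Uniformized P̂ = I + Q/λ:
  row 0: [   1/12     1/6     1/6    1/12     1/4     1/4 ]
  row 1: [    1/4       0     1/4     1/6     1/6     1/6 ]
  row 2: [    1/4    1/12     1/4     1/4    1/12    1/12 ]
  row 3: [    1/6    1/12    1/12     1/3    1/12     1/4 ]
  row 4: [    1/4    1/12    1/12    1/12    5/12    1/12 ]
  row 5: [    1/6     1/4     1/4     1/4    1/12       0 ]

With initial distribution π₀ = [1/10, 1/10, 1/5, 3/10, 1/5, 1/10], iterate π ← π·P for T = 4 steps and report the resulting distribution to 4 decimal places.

π = [0.1900, 0.1138, 0.1708, 0.1942, 0.1862, 0.1450]

t=0: π = [0.1000, 0.1000, 0.2000, 0.3000, 0.2000, 0.1000]
t=1: π = [0.2000, 0.1000, 0.1583, 0.2167, 0.1750, 0.1500]
t=2: π = [0.1861, 0.1167, 0.1681, 0.1972, 0.1833, 0.1486]
t=3: π = [0.1902, 0.1139, 0.1711, 0.1951, 0.1852, 0.1446]
t=4: π = [0.1900, 0.1138, 0.1708, 0.1942, 0.1862, 0.1450]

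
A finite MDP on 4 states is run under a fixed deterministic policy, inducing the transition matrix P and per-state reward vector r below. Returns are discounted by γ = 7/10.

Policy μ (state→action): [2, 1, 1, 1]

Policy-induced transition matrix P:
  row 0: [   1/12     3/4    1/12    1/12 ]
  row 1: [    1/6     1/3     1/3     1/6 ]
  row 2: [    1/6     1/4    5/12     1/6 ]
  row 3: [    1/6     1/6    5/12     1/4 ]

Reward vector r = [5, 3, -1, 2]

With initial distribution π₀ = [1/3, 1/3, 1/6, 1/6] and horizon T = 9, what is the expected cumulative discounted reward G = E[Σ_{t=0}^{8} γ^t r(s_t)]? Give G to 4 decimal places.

t=0: π = [0.3333, 0.3333, 0.1667, 0.1667], E[r] = 2.8333, γ^t·E[r] = 2.833333, running G = 2.833333
t=1: π = [0.1389, 0.4306, 0.2778, 0.1528], E[r] = 2.0139, γ^t·E[r] = 1.409722, running G = 4.243056
t=2: π = [0.1551, 0.3426, 0.3345, 0.1678], E[r] = 1.8044, γ^t·E[r] = 0.884155, running G = 5.127211
t=3: π = [0.1537, 0.3421, 0.3364, 0.1677], E[r] = 1.7941, γ^t·E[r] = 0.615369, running G = 5.742579
t=4: π = [0.1539, 0.3414, 0.3369, 0.1678], E[r] = 1.7922, γ^t·E[r] = 0.430316, running G = 6.172896
t=5: π = [0.1538, 0.3414, 0.3369, 0.1678], E[r] = 1.7921, γ^t·E[r] = 0.301204, running G = 6.474099
t=6: π = [0.1538, 0.3414, 0.3369, 0.1678], E[r] = 1.7921, γ^t·E[r] = 0.210841, running G = 6.684940
t=7: π = [0.1538, 0.3414, 0.3369, 0.1678], E[r] = 1.7921, γ^t·E[r] = 0.147589, running G = 6.832529
t=8: π = [0.1538, 0.3414, 0.3369, 0.1678], E[r] = 1.7921, γ^t·E[r] = 0.103312, running G = 6.935841

G = 6.9358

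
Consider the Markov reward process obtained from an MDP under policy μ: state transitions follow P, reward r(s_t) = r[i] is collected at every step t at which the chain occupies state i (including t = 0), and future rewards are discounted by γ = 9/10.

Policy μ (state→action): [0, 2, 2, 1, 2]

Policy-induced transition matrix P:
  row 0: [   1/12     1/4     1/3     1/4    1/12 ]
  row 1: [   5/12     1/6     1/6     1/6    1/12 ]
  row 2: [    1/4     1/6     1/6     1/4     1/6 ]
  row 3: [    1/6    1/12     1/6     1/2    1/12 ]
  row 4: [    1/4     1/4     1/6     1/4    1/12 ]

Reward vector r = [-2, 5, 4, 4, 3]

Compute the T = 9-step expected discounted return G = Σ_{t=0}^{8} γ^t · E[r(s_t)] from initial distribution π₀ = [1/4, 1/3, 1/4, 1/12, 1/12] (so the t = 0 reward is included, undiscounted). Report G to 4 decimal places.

t=0: π = [0.2500, 0.3333, 0.2500, 0.0833, 0.0833], E[r] = 2.7500, γ^t·E[r] = 2.750000, running G = 2.750000
t=1: π = [0.2569, 0.1875, 0.2083, 0.2431, 0.1042], E[r] = 2.5417, γ^t·E[r] = 2.287500, running G = 5.037500
t=2: π = [0.2182, 0.1765, 0.2095, 0.2951, 0.1007], E[r] = 2.7668, γ^t·E[r] = 2.241094, running G = 7.278594
t=3: π = [0.2185, 0.1686, 0.2030, 0.3091, 0.1008], E[r] = 2.7571, γ^t·E[r] = 2.009918, running G = 9.288512
t=4: π = [0.2159, 0.1675, 0.2031, 0.3132, 0.1003], E[r] = 2.7716, γ^t·E[r] = 1.818458, running G = 11.106970
t=5: π = [0.2158, 0.1669, 0.2027, 0.3143, 0.1003], E[r] = 2.7717, γ^t·E[r] = 1.636657, running G = 12.743626
t=6: π = [0.2157, 0.1668, 0.2026, 0.3147, 0.1002], E[r] = 2.7727, γ^t·E[r] = 1.473513, running G = 14.217140
t=7: π = [0.2156, 0.1668, 0.2026, 0.3148, 0.1002], E[r] = 2.7727, γ^t·E[r] = 1.326186, running G = 15.543326
t=8: π = [0.2156, 0.1668, 0.2026, 0.3148, 0.1002], E[r] = 2.7728, γ^t·E[r] = 1.193597, running G = 16.736923

G = 16.7369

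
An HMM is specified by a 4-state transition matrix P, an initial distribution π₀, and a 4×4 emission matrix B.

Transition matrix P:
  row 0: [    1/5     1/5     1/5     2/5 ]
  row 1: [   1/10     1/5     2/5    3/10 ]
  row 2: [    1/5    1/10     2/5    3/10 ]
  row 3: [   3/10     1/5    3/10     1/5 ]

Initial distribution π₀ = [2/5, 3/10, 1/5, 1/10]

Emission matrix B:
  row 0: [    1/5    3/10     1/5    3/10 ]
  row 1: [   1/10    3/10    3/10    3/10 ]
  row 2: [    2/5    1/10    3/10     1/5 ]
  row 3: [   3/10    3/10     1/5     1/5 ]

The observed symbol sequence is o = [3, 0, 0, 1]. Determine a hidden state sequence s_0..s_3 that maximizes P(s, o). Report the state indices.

path = [1, 2, 2, 3]

t=0: δ = [1.200e-01, 9.000e-02, 4.000e-02, 2.000e-02]  (obs o_0=3)
t=1: δ = [4.800e-03, 2.400e-03, 1.440e-02, 1.440e-02]  ψ = [0, 0, 1, 0]  (obs o_1=0)
t=2: δ = [8.640e-04, 2.880e-04, 2.304e-03, 1.296e-03]  ψ = [3, 3, 2, 2]  (obs o_2=0)
t=3: δ = [1.382e-04, 7.776e-05, 9.216e-05, 2.074e-04]  ψ = [2, 3, 2, 2]  (obs o_3=1)
backtrack: best end state = 3; path = [1, 2, 2, 3]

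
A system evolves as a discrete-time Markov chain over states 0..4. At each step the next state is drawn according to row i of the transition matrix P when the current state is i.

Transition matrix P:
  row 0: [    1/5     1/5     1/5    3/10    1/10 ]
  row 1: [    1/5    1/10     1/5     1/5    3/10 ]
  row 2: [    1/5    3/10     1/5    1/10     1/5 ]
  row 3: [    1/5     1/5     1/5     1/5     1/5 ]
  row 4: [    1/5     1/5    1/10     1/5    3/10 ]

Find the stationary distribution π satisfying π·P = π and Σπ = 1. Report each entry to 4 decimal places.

π = [0.2000, 0.1980, 0.1778, 0.2022, 0.2220]

Balance equations π_j = Σ_i π_i·P[i][j]:
  π_0 = 1/5·π_0 + 1/5·π_1 + 1/5·π_2 + 1/5·π_3 + 1/5·π_4
  π_1 = 1/5·π_0 + 1/10·π_1 + 3/10·π_2 + 1/5·π_3 + 1/5·π_4
  π_2 = 1/5·π_0 + 1/5·π_1 + 1/5·π_2 + 1/5·π_3 + 1/10·π_4
  π_3 = 3/10·π_0 + 1/5·π_1 + 1/10·π_2 + 1/5·π_3 + 1/5·π_4
  normalize: π_0 + π_1 + π_2 + π_3 + π_4 = 1
Solving the linear system gives exactly π = [1/5, 981/4955, 881/4955, 1002/4955, 220/991].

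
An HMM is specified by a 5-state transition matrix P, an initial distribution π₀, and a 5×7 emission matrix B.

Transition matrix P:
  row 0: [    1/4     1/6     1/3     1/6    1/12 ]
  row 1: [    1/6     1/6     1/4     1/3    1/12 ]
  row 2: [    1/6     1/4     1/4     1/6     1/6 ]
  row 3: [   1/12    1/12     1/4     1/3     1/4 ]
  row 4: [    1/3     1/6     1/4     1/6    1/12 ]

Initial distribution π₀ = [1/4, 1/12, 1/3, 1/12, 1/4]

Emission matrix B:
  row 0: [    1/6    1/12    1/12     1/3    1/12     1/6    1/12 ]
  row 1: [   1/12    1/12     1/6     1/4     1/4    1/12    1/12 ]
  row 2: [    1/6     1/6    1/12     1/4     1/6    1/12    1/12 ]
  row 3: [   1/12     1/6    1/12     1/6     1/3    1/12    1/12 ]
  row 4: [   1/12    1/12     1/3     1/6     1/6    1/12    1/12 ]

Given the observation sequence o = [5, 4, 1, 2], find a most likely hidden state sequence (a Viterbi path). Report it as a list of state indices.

path = [0, 3, 3, 4]

t=0: δ = [4.167e-02, 6.944e-03, 2.778e-02, 6.944e-03, 2.083e-02]  (obs o_0=5)
t=1: δ = [8.681e-04, 1.736e-03, 2.315e-03, 2.315e-03, 7.716e-04]  ψ = [0, 0, 0, 0, 2]  (obs o_1=4)
t=2: δ = [3.215e-05, 4.823e-05, 9.645e-05, 1.286e-04, 4.823e-05]  ψ = [2, 2, 2, 3, 3]  (obs o_2=1)
t=3: δ = [1.340e-06, 4.019e-06, 2.679e-06, 3.572e-06, 1.072e-05]  ψ = [2, 2, 3, 3, 3]  (obs o_3=2)
backtrack: best end state = 4; path = [0, 3, 3, 4]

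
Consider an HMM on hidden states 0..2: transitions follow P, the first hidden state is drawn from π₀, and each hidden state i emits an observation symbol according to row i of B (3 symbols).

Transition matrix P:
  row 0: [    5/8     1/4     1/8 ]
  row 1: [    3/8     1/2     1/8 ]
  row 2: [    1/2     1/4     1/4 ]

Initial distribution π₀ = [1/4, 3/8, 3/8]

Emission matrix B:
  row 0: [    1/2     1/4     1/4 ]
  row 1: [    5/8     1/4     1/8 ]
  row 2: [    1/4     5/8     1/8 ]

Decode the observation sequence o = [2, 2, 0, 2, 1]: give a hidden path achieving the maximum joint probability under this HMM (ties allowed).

path = [0, 0, 0, 0, 0]

t=0: δ = [6.250e-02, 4.688e-02, 4.688e-02]  (obs o_0=2)
t=1: δ = [9.766e-03, 2.930e-03, 1.465e-03]  ψ = [0, 1, 2]  (obs o_1=2)
t=2: δ = [3.052e-03, 1.526e-03, 3.052e-04]  ψ = [0, 0, 0]  (obs o_2=0)
t=3: δ = [4.768e-04, 9.537e-05, 4.768e-05]  ψ = [0, 0, 0]  (obs o_3=2)
t=4: δ = [7.451e-05, 2.980e-05, 3.725e-05]  ψ = [0, 0, 0]  (obs o_4=1)
backtrack: best end state = 0; path = [0, 0, 0, 0, 0]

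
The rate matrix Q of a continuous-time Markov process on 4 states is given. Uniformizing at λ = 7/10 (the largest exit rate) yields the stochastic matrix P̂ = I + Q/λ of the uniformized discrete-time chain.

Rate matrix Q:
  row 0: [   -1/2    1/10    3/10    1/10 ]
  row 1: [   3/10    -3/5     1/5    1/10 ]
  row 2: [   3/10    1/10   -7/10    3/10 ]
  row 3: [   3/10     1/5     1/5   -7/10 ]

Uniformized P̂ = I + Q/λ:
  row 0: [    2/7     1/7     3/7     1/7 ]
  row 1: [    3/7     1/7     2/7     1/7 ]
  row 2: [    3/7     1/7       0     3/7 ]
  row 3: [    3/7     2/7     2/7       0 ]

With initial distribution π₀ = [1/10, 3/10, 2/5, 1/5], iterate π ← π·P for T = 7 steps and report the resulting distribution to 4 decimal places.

π = [0.3750, 0.1701, 0.2638, 0.1911]

t=0: π = [0.1000, 0.3000, 0.4000, 0.2000]
t=1: π = [0.4143, 0.1714, 0.1857, 0.2286]
t=2: π = [0.3694, 0.1755, 0.2918, 0.1633]
t=3: π = [0.3758, 0.1662, 0.2551, 0.2029]
t=4: π = [0.3749, 0.1718, 0.2665, 0.1868]
t=5: π = [0.3750, 0.1695, 0.2631, 0.1923]
t=6: π = [0.3750, 0.1703, 0.2641, 0.1906]
t=7: π = [0.3750, 0.1701, 0.2638, 0.1911]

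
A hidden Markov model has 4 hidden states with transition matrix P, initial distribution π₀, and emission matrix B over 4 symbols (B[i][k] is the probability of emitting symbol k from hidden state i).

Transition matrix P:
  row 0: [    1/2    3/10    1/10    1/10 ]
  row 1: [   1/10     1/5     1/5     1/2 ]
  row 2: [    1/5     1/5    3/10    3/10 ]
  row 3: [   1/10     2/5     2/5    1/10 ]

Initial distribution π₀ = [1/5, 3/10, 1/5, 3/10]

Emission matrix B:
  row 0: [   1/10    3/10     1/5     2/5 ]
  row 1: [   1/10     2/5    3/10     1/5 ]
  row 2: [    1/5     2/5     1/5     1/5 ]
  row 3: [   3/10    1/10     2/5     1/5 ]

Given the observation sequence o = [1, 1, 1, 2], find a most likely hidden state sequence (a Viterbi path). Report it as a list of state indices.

path = [0, 0, 1, 3]

t=0: δ = [6.000e-02, 1.200e-01, 8.000e-02, 3.000e-02]  (obs o_0=1)
t=1: δ = [9.000e-03, 9.600e-03, 9.600e-03, 6.000e-03]  ψ = [0, 1, 1, 1]  (obs o_1=1)
t=2: δ = [1.350e-03, 1.080e-03, 1.152e-03, 4.800e-04]  ψ = [0, 0, 2, 1]  (obs o_2=1)
t=3: δ = [1.350e-04, 1.215e-04, 6.912e-05, 2.160e-04]  ψ = [0, 0, 2, 1]  (obs o_3=2)
backtrack: best end state = 3; path = [0, 0, 1, 3]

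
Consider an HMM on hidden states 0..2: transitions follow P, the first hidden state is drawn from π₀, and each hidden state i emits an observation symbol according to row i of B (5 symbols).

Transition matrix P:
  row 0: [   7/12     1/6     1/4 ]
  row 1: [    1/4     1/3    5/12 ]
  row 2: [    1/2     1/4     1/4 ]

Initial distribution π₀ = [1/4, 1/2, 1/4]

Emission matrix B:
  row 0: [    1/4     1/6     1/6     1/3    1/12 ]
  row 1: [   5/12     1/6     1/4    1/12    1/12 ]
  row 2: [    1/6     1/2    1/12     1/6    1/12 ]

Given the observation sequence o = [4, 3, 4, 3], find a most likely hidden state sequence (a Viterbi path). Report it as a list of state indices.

t=0: δ = [2.083e-02, 4.167e-02, 2.083e-02]  (obs o_0=4)
t=1: δ = [4.051e-03, 1.157e-03, 2.894e-03]  ψ = [0, 1, 1]  (obs o_1=3)
t=2: δ = [1.969e-04, 6.028e-05, 8.439e-05]  ψ = [0, 2, 0]  (obs o_2=4)
t=3: δ = [3.829e-05, 2.735e-06, 8.205e-06]  ψ = [0, 0, 0]  (obs o_3=3)
backtrack: best end state = 0; path = [0, 0, 0, 0]

path = [0, 0, 0, 0]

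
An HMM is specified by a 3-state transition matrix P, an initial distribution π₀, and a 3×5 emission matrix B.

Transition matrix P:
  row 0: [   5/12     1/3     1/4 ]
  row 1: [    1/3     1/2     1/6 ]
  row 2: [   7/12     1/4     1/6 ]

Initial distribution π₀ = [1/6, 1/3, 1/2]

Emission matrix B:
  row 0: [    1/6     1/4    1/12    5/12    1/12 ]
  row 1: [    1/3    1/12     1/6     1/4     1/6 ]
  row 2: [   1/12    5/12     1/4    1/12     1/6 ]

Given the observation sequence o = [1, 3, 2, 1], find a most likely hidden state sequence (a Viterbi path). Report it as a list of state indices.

path = [2, 0, 2, 0]

t=0: δ = [4.167e-02, 2.778e-02, 2.083e-01]  (obs o_0=1)
t=1: δ = [5.064e-02, 1.302e-02, 2.894e-03]  ψ = [2, 2, 2]  (obs o_1=3)
t=2: δ = [1.758e-03, 2.813e-03, 3.165e-03]  ψ = [0, 0, 0]  (obs o_2=2)
t=3: δ = [4.615e-04, 1.172e-04, 2.198e-04]  ψ = [2, 1, 2]  (obs o_3=1)
backtrack: best end state = 0; path = [2, 0, 2, 0]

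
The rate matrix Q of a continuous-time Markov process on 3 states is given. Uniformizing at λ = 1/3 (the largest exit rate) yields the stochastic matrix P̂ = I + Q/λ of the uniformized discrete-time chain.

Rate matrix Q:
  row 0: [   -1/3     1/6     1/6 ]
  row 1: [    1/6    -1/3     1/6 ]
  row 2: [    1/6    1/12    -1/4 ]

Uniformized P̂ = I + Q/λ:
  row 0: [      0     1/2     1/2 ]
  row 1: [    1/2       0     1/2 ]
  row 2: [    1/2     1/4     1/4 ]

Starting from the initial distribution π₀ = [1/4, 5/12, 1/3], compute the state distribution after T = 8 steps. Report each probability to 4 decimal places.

t=0: π = [0.2500, 0.4167, 0.3333]
t=1: π = [0.3750, 0.2083, 0.4167]
t=2: π = [0.3125, 0.2917, 0.3958]
t=3: π = [0.3438, 0.2552, 0.4010]
t=4: π = [0.3281, 0.2721, 0.3997]
t=5: π = [0.3359, 0.2640, 0.4001]
t=6: π = [0.3320, 0.2680, 0.4000]
t=7: π = [0.3340, 0.2660, 0.4000]
t=8: π = [0.3330, 0.2670, 0.4000]

π = [0.3330, 0.2670, 0.4000]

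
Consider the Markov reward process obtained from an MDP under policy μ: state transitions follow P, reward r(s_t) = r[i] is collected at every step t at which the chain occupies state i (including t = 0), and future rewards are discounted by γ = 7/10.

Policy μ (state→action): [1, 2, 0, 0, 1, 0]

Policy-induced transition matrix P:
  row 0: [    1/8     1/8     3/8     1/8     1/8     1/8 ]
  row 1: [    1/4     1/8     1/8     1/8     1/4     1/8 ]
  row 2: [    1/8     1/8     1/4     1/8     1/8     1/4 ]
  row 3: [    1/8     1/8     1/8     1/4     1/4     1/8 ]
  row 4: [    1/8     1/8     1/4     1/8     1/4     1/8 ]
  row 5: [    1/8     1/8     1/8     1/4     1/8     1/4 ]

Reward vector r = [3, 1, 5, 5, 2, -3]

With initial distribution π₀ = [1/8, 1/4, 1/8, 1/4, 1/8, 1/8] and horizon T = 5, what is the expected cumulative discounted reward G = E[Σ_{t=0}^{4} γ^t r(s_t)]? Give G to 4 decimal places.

t=0: π = [0.1250, 0.2500, 0.1250, 0.2500, 0.1250, 0.1250], E[r] = 2.3750, γ^t·E[r] = 2.375000, running G = 2.375000
t=1: π = [0.1563, 0.1250, 0.1875, 0.1719, 0.2031, 0.1563], E[r] = 2.3281, γ^t·E[r] = 1.629688, running G = 4.004688
t=2: π = [0.1406, 0.1250, 0.2129, 0.1660, 0.1875, 0.1680], E[r] = 2.3125, γ^t·E[r] = 1.133125, running G = 5.137813
t=3: π = [0.1406, 0.1250, 0.2102, 0.1667, 0.1848, 0.1726], E[r] = 2.2834, γ^t·E[r] = 0.783222, running G = 5.921035
t=4: π = [0.1406, 0.1250, 0.2095, 0.1674, 0.1846, 0.1729], E[r] = 2.2822, γ^t·E[r] = 0.547963, running G = 6.468998

G = 6.4690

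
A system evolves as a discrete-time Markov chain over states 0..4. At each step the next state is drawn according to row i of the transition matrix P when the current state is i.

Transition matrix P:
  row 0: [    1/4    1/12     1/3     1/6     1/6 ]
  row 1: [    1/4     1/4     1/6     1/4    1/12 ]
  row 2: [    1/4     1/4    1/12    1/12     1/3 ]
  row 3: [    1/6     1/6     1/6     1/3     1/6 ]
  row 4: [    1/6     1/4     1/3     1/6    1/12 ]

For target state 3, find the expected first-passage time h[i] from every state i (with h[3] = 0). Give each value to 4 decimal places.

h = [6.1803, 5.5107, 6.4893, 0.0000, 6.0773]

First-step conditioning: h[3] = 0; for i ≠ 3, h[i] = 1 + Σ_k P[i][k]·h[k].
  h[0] = 1 + 1/4·h[0] + 1/12·h[1] + 1/3·h[2] + 1/6·h[4]
  h[1] = 1 + 1/4·h[0] + 1/4·h[1] + 1/6·h[2] + 1/12·h[4]
  h[2] = 1 + 1/4·h[0] + 1/4·h[1] + 1/12·h[2] + 1/3·h[4]
  h[4] = 1 + 1/6·h[0] + 1/4·h[1] + 1/3·h[2] + 1/12·h[4]
Solving the 4×4 linear system over states ≠ 3 gives exactly h = [1440/233, 1284/233, 1512/233, 0, 1416/233] (h[3] = 0 is the target).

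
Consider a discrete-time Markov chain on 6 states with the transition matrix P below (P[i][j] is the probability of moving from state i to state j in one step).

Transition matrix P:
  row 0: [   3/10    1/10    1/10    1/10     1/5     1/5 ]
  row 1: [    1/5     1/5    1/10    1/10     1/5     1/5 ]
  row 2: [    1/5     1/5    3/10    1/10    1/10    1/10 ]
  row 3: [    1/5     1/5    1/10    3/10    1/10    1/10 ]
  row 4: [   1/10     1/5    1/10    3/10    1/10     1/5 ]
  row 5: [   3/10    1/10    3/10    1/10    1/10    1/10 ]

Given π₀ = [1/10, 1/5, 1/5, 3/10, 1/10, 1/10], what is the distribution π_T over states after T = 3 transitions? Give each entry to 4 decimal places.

π = [0.2235, 0.1626, 0.1624, 0.1602, 0.1387, 0.1526]

t=0: π = [0.1000, 0.2000, 0.2000, 0.3000, 0.1000, 0.1000]
t=1: π = [0.2100, 0.1800, 0.1600, 0.1800, 0.1300, 0.1400]
t=2: π = [0.2220, 0.1650, 0.1600, 0.1620, 0.1390, 0.1520]
t=3: π = [0.2235, 0.1626, 0.1624, 0.1602, 0.1387, 0.1526]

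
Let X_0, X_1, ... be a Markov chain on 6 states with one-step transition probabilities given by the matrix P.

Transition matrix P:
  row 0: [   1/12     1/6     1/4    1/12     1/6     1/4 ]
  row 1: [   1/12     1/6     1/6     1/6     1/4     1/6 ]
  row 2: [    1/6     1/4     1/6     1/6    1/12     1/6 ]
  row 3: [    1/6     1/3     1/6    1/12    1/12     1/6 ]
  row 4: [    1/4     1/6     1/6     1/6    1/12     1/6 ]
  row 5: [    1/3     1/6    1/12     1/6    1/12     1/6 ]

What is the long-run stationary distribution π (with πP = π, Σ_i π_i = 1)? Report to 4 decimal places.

π = [0.1762, 0.2039, 0.1662, 0.1403, 0.1320, 0.1814]

Balance equations π_j = Σ_i π_i·P[i][j]:
  π_0 = 1/12·π_0 + 1/12·π_1 + 1/6·π_2 + 1/6·π_3 + 1/4·π_4 + 1/3·π_5
  π_1 = 1/6·π_0 + 1/6·π_1 + 1/4·π_2 + 1/3·π_3 + 1/6·π_4 + 1/6·π_5
  π_2 = 1/4·π_0 + 1/6·π_1 + 1/6·π_2 + 1/6·π_3 + 1/6·π_4 + 1/12·π_5
  π_3 = 1/12·π_0 + 1/6·π_1 + 1/6·π_2 + 1/12·π_3 + 1/6·π_4 + 1/6·π_5
  π_4 = 1/6·π_0 + 1/4·π_1 + 1/12·π_2 + 1/12·π_3 + 1/12·π_4 + 1/12·π_5
  normalize: π_0 + π_1 + π_2 + π_3 + π_4 + π_5 = 1
Solving the linear system gives exactly π = [27518/156161, 63683/312322, 25960/156161, 21908/156161, 41227/312322, 28320/156161].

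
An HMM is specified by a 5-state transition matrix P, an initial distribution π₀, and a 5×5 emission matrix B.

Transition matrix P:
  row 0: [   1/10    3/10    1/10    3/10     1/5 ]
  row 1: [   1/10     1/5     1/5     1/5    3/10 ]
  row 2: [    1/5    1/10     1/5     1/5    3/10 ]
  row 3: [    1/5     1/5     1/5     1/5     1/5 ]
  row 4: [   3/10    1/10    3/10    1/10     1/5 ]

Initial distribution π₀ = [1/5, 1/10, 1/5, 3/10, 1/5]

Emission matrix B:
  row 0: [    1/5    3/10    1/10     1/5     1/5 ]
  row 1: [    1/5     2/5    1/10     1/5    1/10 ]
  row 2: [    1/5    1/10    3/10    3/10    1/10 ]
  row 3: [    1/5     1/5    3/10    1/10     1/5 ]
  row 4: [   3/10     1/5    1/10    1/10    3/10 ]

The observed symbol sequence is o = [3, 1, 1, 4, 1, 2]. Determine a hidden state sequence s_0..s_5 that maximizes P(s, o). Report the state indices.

path = [2, 0, 1, 4, 0, 3]

t=0: δ = [4.000e-02, 2.000e-02, 6.000e-02, 3.000e-02, 2.000e-02]  (obs o_0=3)
t=1: δ = [3.600e-03, 4.800e-03, 1.200e-03, 2.400e-03, 3.600e-03]  ψ = [2, 0, 2, 0, 2]  (obs o_1=1)
t=2: δ = [3.240e-04, 4.320e-04, 1.080e-04, 2.160e-04, 2.880e-04]  ψ = [4, 0, 4, 0, 1]  (obs o_2=1)
t=3: δ = [1.728e-05, 9.720e-06, 8.640e-06, 1.944e-05, 3.888e-05]  ψ = [4, 0, 1, 0, 1]  (obs o_3=4)
t=4: δ = [3.499e-06, 2.074e-06, 1.166e-06, 1.037e-06, 1.555e-06]  ψ = [4, 0, 4, 0, 4]  (obs o_4=1)
t=5: δ = [4.666e-08, 1.050e-07, 1.400e-07, 3.149e-07, 6.998e-08]  ψ = [4, 0, 4, 0, 0]  (obs o_5=2)
backtrack: best end state = 3; path = [2, 0, 1, 4, 0, 3]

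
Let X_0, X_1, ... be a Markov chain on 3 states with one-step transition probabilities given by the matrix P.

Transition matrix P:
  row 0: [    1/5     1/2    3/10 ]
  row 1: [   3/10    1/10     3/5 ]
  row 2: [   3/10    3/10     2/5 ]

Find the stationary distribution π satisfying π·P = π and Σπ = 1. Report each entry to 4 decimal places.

π = [0.2727, 0.2955, 0.4318]

Balance equations π_j = Σ_i π_i·P[i][j]:
  π_0 = 1/5·π_0 + 3/10·π_1 + 3/10·π_2
  π_1 = 1/2·π_0 + 1/10·π_1 + 3/10·π_2
  normalize: π_0 + π_1 + π_2 = 1
Solving the linear system gives exactly π = [3/11, 13/44, 19/44].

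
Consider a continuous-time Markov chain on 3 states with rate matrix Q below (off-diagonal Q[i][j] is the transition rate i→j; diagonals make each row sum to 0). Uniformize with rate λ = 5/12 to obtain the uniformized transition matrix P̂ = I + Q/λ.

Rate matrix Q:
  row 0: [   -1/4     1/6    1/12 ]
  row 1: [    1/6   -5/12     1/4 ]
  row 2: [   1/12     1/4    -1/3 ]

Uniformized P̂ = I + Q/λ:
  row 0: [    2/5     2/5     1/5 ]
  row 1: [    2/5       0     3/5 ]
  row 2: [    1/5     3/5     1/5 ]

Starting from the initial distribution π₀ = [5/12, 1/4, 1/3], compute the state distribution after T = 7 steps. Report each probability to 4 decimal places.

t=0: π = [0.4167, 0.2500, 0.3333]
t=1: π = [0.3333, 0.3667, 0.3000]
t=2: π = [0.3400, 0.3133, 0.3467]
t=3: π = [0.3307, 0.3440, 0.3253]
t=4: π = [0.3349, 0.3275, 0.3376]
t=5: π = [0.3325, 0.3365, 0.3310]
t=6: π = [0.3338, 0.3316, 0.3346]
t=7: π = [0.3331, 0.3343, 0.3326]

π = [0.3331, 0.3343, 0.3326]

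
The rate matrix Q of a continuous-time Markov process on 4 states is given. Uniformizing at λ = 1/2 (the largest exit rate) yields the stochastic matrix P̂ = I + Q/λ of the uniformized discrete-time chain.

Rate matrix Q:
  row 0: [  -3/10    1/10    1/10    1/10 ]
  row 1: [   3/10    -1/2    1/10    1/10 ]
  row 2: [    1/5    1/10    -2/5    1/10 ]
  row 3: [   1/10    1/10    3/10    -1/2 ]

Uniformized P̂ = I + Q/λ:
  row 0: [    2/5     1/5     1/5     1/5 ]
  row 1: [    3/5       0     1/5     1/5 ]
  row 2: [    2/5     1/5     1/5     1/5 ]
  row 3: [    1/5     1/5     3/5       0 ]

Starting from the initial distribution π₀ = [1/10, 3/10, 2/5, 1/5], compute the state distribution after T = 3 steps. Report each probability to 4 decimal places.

π = [0.4008, 0.1656, 0.2672, 0.1664]

t=0: π = [0.1000, 0.3000, 0.4000, 0.2000]
t=1: π = [0.4200, 0.1400, 0.2800, 0.1600]
t=2: π = [0.3960, 0.1720, 0.2640, 0.1680]
t=3: π = [0.4008, 0.1656, 0.2672, 0.1664]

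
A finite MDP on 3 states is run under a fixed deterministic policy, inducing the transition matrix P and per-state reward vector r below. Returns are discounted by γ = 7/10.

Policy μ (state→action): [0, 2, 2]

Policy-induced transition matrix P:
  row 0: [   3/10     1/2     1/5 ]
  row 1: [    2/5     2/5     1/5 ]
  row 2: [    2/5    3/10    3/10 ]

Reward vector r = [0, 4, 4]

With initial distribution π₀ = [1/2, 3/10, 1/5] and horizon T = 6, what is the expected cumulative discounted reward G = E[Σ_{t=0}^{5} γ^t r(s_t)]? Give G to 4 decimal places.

G = 6.9768

t=0: π = [0.5000, 0.3000, 0.2000], E[r] = 2.0000, γ^t·E[r] = 2.000000, running G = 2.000000
t=1: π = [0.3500, 0.4300, 0.2200], E[r] = 2.6000, γ^t·E[r] = 1.820000, running G = 3.820000
t=2: π = [0.3650, 0.4130, 0.2220], E[r] = 2.5400, γ^t·E[r] = 1.244600, running G = 5.064600
t=3: π = [0.3635, 0.4143, 0.2222], E[r] = 2.5460, γ^t·E[r] = 0.873278, running G = 5.937878
t=4: π = [0.3637, 0.4141, 0.2222], E[r] = 2.5454, γ^t·E[r] = 0.611151, running G = 6.549029
t=5: π = [0.3636, 0.4141, 0.2222], E[r] = 2.5455, γ^t·E[r] = 0.427815, running G = 6.976844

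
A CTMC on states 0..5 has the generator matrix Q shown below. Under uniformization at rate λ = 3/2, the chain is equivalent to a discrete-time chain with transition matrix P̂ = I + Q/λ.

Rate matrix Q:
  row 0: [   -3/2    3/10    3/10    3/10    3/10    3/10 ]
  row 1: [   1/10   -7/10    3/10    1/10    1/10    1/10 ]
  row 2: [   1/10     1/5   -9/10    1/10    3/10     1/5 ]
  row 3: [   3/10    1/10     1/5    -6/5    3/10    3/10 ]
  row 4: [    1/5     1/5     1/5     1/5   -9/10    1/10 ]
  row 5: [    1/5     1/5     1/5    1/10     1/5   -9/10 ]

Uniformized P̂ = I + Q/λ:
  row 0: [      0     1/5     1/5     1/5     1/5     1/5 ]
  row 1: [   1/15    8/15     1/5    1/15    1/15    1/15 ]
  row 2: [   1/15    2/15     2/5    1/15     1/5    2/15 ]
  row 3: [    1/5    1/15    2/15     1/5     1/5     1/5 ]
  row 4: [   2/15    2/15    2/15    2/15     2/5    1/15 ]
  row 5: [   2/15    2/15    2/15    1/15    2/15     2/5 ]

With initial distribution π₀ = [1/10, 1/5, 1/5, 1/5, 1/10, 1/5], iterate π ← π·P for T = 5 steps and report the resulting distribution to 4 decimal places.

π = [0.0986, 0.2209, 0.2108, 0.1075, 0.1996, 0.1626]

t=0: π = [0.1000, 0.2000, 0.2000, 0.2000, 0.1000, 0.2000]
t=1: π = [0.1067, 0.2067, 0.2067, 0.1133, 0.1800, 0.1867]
t=2: π = [0.0991, 0.2156, 0.2093, 0.1080, 0.1960, 0.1720]
t=3: π = [0.0990, 0.2190, 0.2101, 0.1073, 0.1990, 0.1656]
t=4: π = [0.0987, 0.2204, 0.2106, 0.1074, 0.1996, 0.1634]
t=5: π = [0.0986, 0.2209, 0.2108, 0.1075, 0.1996, 0.1626]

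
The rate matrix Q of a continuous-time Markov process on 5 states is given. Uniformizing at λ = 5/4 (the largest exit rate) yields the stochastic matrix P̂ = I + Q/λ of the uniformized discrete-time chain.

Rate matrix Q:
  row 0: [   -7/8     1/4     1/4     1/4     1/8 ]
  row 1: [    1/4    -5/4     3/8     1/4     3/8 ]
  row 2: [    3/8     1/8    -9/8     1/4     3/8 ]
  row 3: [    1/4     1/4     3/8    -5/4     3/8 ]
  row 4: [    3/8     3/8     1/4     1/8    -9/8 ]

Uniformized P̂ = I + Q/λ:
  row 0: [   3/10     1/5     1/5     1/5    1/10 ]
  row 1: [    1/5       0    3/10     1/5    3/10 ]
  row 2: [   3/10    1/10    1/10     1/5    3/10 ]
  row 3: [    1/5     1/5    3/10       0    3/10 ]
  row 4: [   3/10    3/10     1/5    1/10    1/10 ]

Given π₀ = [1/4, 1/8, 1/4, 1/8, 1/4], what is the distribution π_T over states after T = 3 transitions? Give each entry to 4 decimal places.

t=0: π = [0.2500, 0.1250, 0.2500, 0.1250, 0.2500]
t=1: π = [0.2750, 0.1750, 0.2000, 0.1500, 0.2000]
t=2: π = [0.2675, 0.1650, 0.2125, 0.1500, 0.2050]
t=3: π = [0.2685, 0.1663, 0.2103, 0.1495, 0.2055]

π = [0.2685, 0.1663, 0.2103, 0.1495, 0.2055]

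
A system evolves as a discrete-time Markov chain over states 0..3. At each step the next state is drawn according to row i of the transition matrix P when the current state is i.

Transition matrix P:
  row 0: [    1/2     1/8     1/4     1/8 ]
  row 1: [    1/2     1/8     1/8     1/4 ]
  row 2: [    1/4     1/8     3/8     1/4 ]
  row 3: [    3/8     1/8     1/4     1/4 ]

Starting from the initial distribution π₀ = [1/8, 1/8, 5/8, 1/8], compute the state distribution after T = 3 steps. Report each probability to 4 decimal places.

t=0: π = [0.1250, 0.1250, 0.6250, 0.1250]
t=1: π = [0.3281, 0.1250, 0.3125, 0.2344]
t=2: π = [0.3926, 0.1250, 0.2734, 0.2090]
t=3: π = [0.4055, 0.1250, 0.2686, 0.2009]

π = [0.4055, 0.1250, 0.2686, 0.2009]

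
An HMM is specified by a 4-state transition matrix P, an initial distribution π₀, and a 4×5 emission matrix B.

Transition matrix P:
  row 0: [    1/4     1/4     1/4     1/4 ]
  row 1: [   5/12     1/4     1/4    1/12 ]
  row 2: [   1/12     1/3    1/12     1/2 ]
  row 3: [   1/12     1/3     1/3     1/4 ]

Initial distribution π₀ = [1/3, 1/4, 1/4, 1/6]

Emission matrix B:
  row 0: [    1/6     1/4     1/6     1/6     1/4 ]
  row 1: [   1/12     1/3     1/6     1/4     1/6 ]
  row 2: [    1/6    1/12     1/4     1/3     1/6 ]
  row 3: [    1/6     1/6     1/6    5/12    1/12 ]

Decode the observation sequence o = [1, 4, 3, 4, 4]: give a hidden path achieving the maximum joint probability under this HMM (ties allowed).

path = [1, 0, 3, 1, 0]

t=0: δ = [8.333e-02, 8.333e-02, 2.083e-02, 2.778e-02]  (obs o_0=1)
t=1: δ = [8.681e-03, 3.472e-03, 3.472e-03, 1.736e-03]  ψ = [1, 0, 0, 0]  (obs o_1=4)
t=2: δ = [3.617e-04, 5.425e-04, 7.234e-04, 9.042e-04]  ψ = [0, 0, 0, 0]  (obs o_2=3)
t=3: δ = [5.651e-05, 5.023e-05, 5.023e-05, 3.014e-05]  ψ = [1, 3, 3, 2]  (obs o_3=4)
t=4: δ = [5.233e-06, 2.791e-06, 2.355e-06, 2.093e-06]  ψ = [1, 2, 0, 2]  (obs o_4=4)
backtrack: best end state = 0; path = [1, 0, 3, 1, 0]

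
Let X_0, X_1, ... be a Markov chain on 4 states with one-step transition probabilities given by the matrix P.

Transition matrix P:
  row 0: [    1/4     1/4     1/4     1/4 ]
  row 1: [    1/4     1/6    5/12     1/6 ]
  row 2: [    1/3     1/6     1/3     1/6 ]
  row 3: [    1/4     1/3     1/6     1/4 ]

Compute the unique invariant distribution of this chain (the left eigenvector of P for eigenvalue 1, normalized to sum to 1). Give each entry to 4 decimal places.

Balance equations π_j = Σ_i π_i·P[i][j]:
  π_0 = 1/4·π_0 + 1/4·π_1 + 1/3·π_2 + 1/4·π_3
  π_1 = 1/4·π_0 + 1/6·π_1 + 1/6·π_2 + 1/3·π_3
  π_2 = 1/4·π_0 + 5/12·π_1 + 1/3·π_2 + 1/6·π_3
  normalize: π_0 + π_1 + π_2 + π_3 = 1
Solving the linear system gives exactly π = [478/1741, 390/1741, 513/1741, 360/1741].

π = [0.2746, 0.2240, 0.2947, 0.2068]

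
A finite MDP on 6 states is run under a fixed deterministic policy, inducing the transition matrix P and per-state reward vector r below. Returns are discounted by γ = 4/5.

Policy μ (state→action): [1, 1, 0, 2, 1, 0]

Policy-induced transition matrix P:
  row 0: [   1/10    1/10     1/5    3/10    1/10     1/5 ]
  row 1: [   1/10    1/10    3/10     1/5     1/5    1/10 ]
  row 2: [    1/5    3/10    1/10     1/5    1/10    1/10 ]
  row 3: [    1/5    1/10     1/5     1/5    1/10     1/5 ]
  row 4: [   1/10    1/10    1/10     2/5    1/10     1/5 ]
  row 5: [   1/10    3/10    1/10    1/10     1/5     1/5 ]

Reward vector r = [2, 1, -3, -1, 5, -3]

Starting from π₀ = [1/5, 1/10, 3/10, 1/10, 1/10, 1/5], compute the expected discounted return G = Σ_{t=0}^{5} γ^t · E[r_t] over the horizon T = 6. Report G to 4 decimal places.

G = -0.8481

t=0: π = [0.2000, 0.1000, 0.3000, 0.1000, 0.1000, 0.2000], E[r] = -0.6000, γ^t·E[r] = -0.600000, running G = -0.600000
t=1: π = [0.1400, 0.2000, 0.1500, 0.2200, 0.1300, 0.1600], E[r] = -0.0200, γ^t·E[r] = -0.016000, running G = -0.616000
t=2: π = [0.1370, 0.1620, 0.1760, 0.2240, 0.1360, 0.1650], E[r] = -0.1310, γ^t·E[r] = -0.083840, running G = -0.699840
t=3: π = [0.1400, 0.1682, 0.1685, 0.2244, 0.1327, 0.1662], E[r] = -0.1168, γ^t·E[r] = -0.059802, running G = -0.759642
t=4: π = [0.1393, 0.1669, 0.1701, 0.2239, 0.1334, 0.1663], E[r] = -0.1204, γ^t·E[r] = -0.049328, running G = -0.808970
t=5: π = [0.1394, 0.1673, 0.1697, 0.2240, 0.1333, 0.1663], E[r] = -0.1193, γ^t·E[r] = -0.039088, running G = -0.848058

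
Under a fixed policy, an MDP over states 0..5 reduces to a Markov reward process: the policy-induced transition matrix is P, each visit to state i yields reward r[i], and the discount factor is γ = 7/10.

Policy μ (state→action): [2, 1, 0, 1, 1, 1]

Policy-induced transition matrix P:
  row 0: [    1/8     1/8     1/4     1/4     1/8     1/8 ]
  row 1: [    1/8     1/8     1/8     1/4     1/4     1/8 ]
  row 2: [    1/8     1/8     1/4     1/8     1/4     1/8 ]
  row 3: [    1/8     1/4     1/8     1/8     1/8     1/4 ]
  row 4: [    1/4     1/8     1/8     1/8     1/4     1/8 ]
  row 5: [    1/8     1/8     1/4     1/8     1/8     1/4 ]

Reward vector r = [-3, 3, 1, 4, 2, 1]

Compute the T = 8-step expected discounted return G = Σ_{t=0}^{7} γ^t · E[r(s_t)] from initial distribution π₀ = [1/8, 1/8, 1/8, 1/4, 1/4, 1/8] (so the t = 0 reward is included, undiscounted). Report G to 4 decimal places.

t=0: π = [0.1250, 0.1250, 0.1250, 0.2500, 0.2500, 0.1250], E[r] = 1.7500, γ^t·E[r] = 1.750000, running G = 1.750000
t=1: π = [0.1563, 0.1563, 0.1719, 0.1563, 0.1875, 0.1719], E[r] = 1.3438, γ^t·E[r] = 0.940625, running G = 2.690625
t=2: π = [0.1484, 0.1445, 0.1875, 0.1641, 0.1895, 0.1660], E[r] = 1.3770, γ^t·E[r] = 0.674707, running G = 3.365332
t=3: π = [0.1487, 0.1455, 0.1877, 0.1616, 0.1902, 0.1663], E[r] = 1.3713, γ^t·E[r] = 0.470369, running G = 3.835701
t=4: π = [0.1488, 0.1452, 0.1878, 0.1618, 0.1904, 0.1660], E[r] = 1.3711, γ^t·E[r] = 0.329192, running G = 4.164893
t=5: π = [0.1488, 0.1452, 0.1878, 0.1617, 0.1904, 0.1660], E[r] = 1.3709, γ^t·E[r] = 0.230408, running G = 4.395301
t=6: π = [0.1488, 0.1452, 0.1878, 0.1618, 0.1904, 0.1660], E[r] = 1.3709, γ^t·E[r] = 0.161287, running G = 4.556588
t=7: π = [0.1488, 0.1452, 0.1878, 0.1618, 0.1904, 0.1660], E[r] = 1.3709, γ^t·E[r] = 0.112901, running G = 4.669488

G = 4.6695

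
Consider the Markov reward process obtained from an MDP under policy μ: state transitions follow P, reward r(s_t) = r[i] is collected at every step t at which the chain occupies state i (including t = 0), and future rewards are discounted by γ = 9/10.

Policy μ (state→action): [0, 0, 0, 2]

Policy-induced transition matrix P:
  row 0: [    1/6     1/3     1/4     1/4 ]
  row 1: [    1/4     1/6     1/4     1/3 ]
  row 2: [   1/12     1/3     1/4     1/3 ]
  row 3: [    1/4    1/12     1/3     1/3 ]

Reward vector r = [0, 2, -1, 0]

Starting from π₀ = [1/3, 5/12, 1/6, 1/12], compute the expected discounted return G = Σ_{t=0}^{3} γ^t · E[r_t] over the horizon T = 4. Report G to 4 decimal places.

t=0: π = [0.3333, 0.4167, 0.1667, 0.0833], E[r] = 0.6667, γ^t·E[r] = 0.666667, running G = 0.666667
t=1: π = [0.1944, 0.2431, 0.2569, 0.3056], E[r] = 0.2292, γ^t·E[r] = 0.206250, running G = 0.872917
t=2: π = [0.1910, 0.2164, 0.2755, 0.3171], E[r] = 0.1574, γ^t·E[r] = 0.127500, running G = 1.000417
t=3: π = [0.1882, 0.2180, 0.2764, 0.3174], E[r] = 0.1595, γ^t·E[r] = 0.116297, running G = 1.116714

G = 1.1167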